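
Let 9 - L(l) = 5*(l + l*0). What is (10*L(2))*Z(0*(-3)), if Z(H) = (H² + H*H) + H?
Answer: 0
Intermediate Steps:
L(l) = 9 - 5*l (L(l) = 9 - 5*(l + l*0) = 9 - 5*(l + 0) = 9 - 5*l)
Z(H) = H + 2*H² (Z(H) = (H² + H²) + H = 2*H² + H = H + 2*H²)
(10*L(2))*Z(0*(-3)) = (10*(9 - 5*2))*((0*(-3))*(1 + 2*(0*(-3)))) = (10*(9 - 10))*(0*(1 + 2*0)) = (10*(-1))*(0*(1 + 0)) = -0 = -10*0 = 0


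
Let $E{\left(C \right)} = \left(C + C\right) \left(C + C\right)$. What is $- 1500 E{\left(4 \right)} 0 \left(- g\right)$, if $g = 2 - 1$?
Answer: $0$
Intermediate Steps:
$E{\left(C \right)} = 4 C^{2}$ ($E{\left(C \right)} = 2 C 2 C = 4 C^{2}$)
$g = 1$
$- 1500 E{\left(4 \right)} 0 \left(- g\right) = - 1500 \cdot 4 \cdot 4^{2} \cdot 0 \left(\left(-1\right) 1\right) = - 1500 \cdot 4 \cdot 16 \cdot 0 \left(-1\right) = - 1500 \cdot 64 \cdot 0 \left(-1\right) = - 1500 \cdot 0 \left(-1\right) = \left(-1500\right) 0 = 0$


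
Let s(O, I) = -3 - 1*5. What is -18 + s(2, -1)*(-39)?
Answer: 294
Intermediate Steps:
s(O, I) = -8 (s(O, I) = -3 - 5 = -8)
-18 + s(2, -1)*(-39) = -18 - 8*(-39) = -18 + 312 = 294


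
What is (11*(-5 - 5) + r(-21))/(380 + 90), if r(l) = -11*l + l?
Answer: 10/47 ≈ 0.21277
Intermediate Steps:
r(l) = -10*l
(11*(-5 - 5) + r(-21))/(380 + 90) = (11*(-5 - 5) - 10*(-21))/(380 + 90) = (11*(-10) + 210)/470 = (-110 + 210)*(1/470) = 100*(1/470) = 10/47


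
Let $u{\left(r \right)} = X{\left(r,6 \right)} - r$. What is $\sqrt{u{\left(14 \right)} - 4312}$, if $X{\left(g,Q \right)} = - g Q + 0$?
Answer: $21 i \sqrt{10} \approx 66.408 i$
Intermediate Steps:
$X{\left(g,Q \right)} = - Q g$ ($X{\left(g,Q \right)} = - Q g + 0 = - Q g$)
$u{\left(r \right)} = - 7 r$ ($u{\left(r \right)} = \left(-1\right) 6 r - r = - 6 r - r = - 7 r$)
$\sqrt{u{\left(14 \right)} - 4312} = \sqrt{\left(-7\right) 14 - 4312} = \sqrt{-98 - 4312} = \sqrt{-4410} = 21 i \sqrt{10}$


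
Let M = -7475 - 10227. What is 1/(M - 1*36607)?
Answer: -1/54309 ≈ -1.8413e-5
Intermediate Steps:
M = -17702
1/(M - 1*36607) = 1/(-17702 - 1*36607) = 1/(-17702 - 36607) = 1/(-54309) = -1/54309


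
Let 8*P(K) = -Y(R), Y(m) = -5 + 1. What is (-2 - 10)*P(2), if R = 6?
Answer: -6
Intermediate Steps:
Y(m) = -4
P(K) = ½ (P(K) = (-1*(-4))/8 = (⅛)*4 = ½)
(-2 - 10)*P(2) = (-2 - 10)*(½) = -12*½ = -6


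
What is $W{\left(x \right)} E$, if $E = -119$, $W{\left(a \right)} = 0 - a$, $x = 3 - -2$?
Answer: $595$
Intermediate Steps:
$x = 5$ ($x = 3 + 2 = 5$)
$W{\left(a \right)} = - a$
$W{\left(x \right)} E = \left(-1\right) 5 \left(-119\right) = \left(-5\right) \left(-119\right) = 595$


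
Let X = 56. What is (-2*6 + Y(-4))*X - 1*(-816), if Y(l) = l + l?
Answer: -304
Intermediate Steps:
Y(l) = 2*l
(-2*6 + Y(-4))*X - 1*(-816) = (-2*6 + 2*(-4))*56 - 1*(-816) = (-12 - 8)*56 + 816 = -20*56 + 816 = -1120 + 816 = -304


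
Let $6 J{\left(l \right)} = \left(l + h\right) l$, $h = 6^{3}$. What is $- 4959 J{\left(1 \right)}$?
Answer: $- \frac{358701}{2} \approx -1.7935 \cdot 10^{5}$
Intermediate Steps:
$h = 216$
$J{\left(l \right)} = \frac{l \left(216 + l\right)}{6}$ ($J{\left(l \right)} = \frac{\left(l + 216\right) l}{6} = \frac{\left(216 + l\right) l}{6} = \frac{l \left(216 + l\right)}{6}$)
$- 4959 J{\left(1 \right)} = - 4959 \cdot \frac{1}{6} \cdot 1 \left(216 + 1\right) = - 4959 \cdot \frac{1}{6} \cdot 1 \cdot 217 = \left(-4959\right) \frac{217}{6} = - \frac{358701}{2}$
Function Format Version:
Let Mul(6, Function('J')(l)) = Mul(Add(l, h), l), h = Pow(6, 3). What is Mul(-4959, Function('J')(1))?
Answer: Rational(-358701, 2) ≈ -1.7935e+5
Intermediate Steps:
h = 216
Function('J')(l) = Mul(Rational(1, 6), l, Add(216, l)) (Function('J')(l) = Mul(Rational(1, 6), Mul(Add(l, 216), l)) = Mul(Rational(1, 6), Mul(Add(216, l), l)) = Mul(Rational(1, 6), Mul(l, Add(216, l))) = Mul(Rational(1, 6), l, Add(216, l)))
Mul(-4959, Function('J')(1)) = Mul(-4959, Mul(Rational(1, 6), 1, Add(216, 1))) = Mul(-4959, Mul(Rational(1, 6), 1, 217)) = Mul(-4959, Rational(217, 6)) = Rational(-358701, 2)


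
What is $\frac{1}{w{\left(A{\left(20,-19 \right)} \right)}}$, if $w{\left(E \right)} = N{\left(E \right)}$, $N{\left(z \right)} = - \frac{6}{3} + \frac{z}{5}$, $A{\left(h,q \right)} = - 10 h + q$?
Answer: $- \frac{5}{229} \approx -0.021834$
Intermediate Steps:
$A{\left(h,q \right)} = q - 10 h$
$N{\left(z \right)} = -2 + \frac{z}{5}$ ($N{\left(z \right)} = \left(-6\right) \frac{1}{3} + z \frac{1}{5} = -2 + \frac{z}{5}$)
$w{\left(E \right)} = -2 + \frac{E}{5}$
$\frac{1}{w{\left(A{\left(20,-19 \right)} \right)}} = \frac{1}{-2 + \frac{-19 - 200}{5}} = \frac{1}{-2 + \frac{1}{5} \left(-219\right)} = \frac{1}{-2 - \frac{219}{5}} = \frac{1}{- \frac{229}{5}} = - \frac{5}{229}$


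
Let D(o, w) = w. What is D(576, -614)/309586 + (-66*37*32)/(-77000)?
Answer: 137187559/135443875 ≈ 1.0129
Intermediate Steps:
D(576, -614)/309586 + (-66*37*32)/(-77000) = -614/309586 + (-66*37*32)/(-77000) = -614*1/309586 - 2442*32*(-1/77000) = -307/154793 - 78144*(-1/77000) = -307/154793 + 888/875 = 137187559/135443875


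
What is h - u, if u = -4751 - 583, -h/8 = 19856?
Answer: -153514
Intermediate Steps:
h = -158848 (h = -8*19856 = -158848)
u = -5334
h - u = -158848 - 1*(-5334) = -158848 + 5334 = -153514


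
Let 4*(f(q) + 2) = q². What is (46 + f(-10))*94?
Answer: 6486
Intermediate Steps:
f(q) = -2 + q²/4
(46 + f(-10))*94 = (46 + (-2 + (¼)*(-10)²))*94 = (46 + (-2 + (¼)*100))*94 = (46 + (-2 + 25))*94 = (46 + 23)*94 = 69*94 = 6486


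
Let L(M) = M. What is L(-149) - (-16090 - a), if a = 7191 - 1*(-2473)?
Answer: 25605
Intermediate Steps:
a = 9664 (a = 7191 + 2473 = 9664)
L(-149) - (-16090 - a) = -149 - (-16090 - 1*9664) = -149 - (-16090 - 9664) = -149 - 1*(-25754) = -149 + 25754 = 25605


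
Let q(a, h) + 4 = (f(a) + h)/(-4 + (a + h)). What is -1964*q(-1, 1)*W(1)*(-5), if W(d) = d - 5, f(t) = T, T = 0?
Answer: 166940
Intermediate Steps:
f(t) = 0
q(a, h) = -4 + h/(-4 + a + h) (q(a, h) = -4 + (0 + h)/(-4 + (a + h)) = -4 + h/(-4 + a + h))
W(d) = -5 + d
-1964*q(-1, 1)*W(1)*(-5) = -1964*((16 - 4*(-1) - 3*1)/(-4 - 1 + 1))*(-5 + 1)*(-5) = -1964*((16 + 4 - 3)/(-4))*(-4)*(-5) = -1964*-1/4*17*(-4)*(-5) = -1964*(-17/4*(-4))*(-5) = -33388*(-5) = -1964*(-85) = 166940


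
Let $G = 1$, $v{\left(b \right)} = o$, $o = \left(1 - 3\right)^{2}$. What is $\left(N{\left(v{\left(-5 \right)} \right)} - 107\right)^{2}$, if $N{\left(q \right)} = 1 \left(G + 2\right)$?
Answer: $10816$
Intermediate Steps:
$o = 4$ ($o = \left(-2\right)^{2} = 4$)
$v{\left(b \right)} = 4$
$N{\left(q \right)} = 3$ ($N{\left(q \right)} = 1 \left(1 + 2\right) = 1 \cdot 3 = 3$)
$\left(N{\left(v{\left(-5 \right)} \right)} - 107\right)^{2} = \left(3 - 107\right)^{2} = \left(-104\right)^{2} = 10816$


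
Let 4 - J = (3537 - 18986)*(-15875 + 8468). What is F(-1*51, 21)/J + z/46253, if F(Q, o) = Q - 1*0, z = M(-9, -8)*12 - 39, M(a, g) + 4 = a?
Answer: -22311635202/5292764970967 ≈ -0.0042155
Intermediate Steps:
M(a, g) = -4 + a
J = -114430739 (J = 4 - (3537 - 18986)*(-15875 + 8468) = 4 - (-15449)*(-7407) = 4 - 1*114430743 = 4 - 114430743 = -114430739)
z = -195 (z = (-4 - 9)*12 - 39 = -13*12 - 39 = -156 - 39 = -195)
F(Q, o) = Q (F(Q, o) = Q + 0 = Q)
F(-1*51, 21)/J + z/46253 = -1*51/(-114430739) - 195/46253 = -51*(-1/114430739) - 195*1/46253 = 51/114430739 - 195/46253 = -22311635202/5292764970967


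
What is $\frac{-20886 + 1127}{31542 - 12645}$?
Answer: $- \frac{19759}{18897} \approx -1.0456$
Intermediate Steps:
$\frac{-20886 + 1127}{31542 - 12645} = - \frac{19759}{18897}$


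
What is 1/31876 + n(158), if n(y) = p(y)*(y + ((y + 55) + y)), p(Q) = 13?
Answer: 219211253/31876 ≈ 6877.0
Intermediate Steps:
n(y) = 715 + 39*y (n(y) = 13*(y + ((y + 55) + y)) = 13*(y + ((55 + y) + y)) = 13*(y + (55 + 2*y)) = 13*(55 + 3*y) = 715 + 39*y)
1/31876 + n(158) = 1/31876 + (715 + 39*158) = 1/31876 + (715 + 6162) = 1/31876 + 6877 = 219211253/31876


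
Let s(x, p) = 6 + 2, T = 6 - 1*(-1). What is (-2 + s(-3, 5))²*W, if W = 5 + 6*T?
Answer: 1692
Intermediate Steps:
T = 7 (T = 6 + 1 = 7)
s(x, p) = 8
W = 47 (W = 5 + 6*7 = 5 + 42 = 47)
(-2 + s(-3, 5))²*W = (-2 + 8)²*47 = 6²*47 = 36*47 = 1692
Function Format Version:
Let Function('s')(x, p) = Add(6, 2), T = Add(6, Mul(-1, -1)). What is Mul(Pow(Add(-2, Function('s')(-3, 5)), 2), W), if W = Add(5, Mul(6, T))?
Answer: 1692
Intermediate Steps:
T = 7 (T = Add(6, 1) = 7)
Function('s')(x, p) = 8
W = 47 (W = Add(5, Mul(6, 7)) = Add(5, 42) = 47)
Mul(Pow(Add(-2, Function('s')(-3, 5)), 2), W) = Mul(Pow(Add(-2, 8), 2), 47) = Mul(Pow(6, 2), 47) = Mul(36, 47) = 1692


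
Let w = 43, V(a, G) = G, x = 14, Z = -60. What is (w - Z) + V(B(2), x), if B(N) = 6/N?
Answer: 117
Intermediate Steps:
(w - Z) + V(B(2), x) = (43 - 1*(-60)) + 14 = (43 + 60) + 14 = 103 + 14 = 117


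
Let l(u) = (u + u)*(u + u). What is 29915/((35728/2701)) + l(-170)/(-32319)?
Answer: 372465493655/164956176 ≈ 2258.0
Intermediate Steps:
l(u) = 4*u² (l(u) = (2*u)*(2*u) = 4*u²)
29915/((35728/2701)) + l(-170)/(-32319) = 29915/((35728/2701)) + (4*(-170)²)/(-32319) = 29915/((35728*(1/2701))) + (4*28900)*(-1/32319) = 29915/(35728/2701) + 115600*(-1/32319) = 29915*(2701/35728) - 115600/32319 = 80800415/35728 - 115600/32319 = 372465493655/164956176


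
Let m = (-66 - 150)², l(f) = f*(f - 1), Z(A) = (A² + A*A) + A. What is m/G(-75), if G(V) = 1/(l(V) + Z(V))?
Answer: 787320000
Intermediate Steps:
Z(A) = A + 2*A² (Z(A) = (A² + A²) + A = 2*A² + A = A + 2*A²)
l(f) = f*(-1 + f)
m = 46656 (m = (-216)² = 46656)
G(V) = 1/(V*(1 + 2*V) + V*(-1 + V)) (G(V) = 1/(V*(-1 + V) + V*(1 + 2*V)) = 1/(V*(1 + 2*V) + V*(-1 + V)))
m/G(-75) = 46656/(((⅓)/(-75)²)) = 46656/(((⅓)*(1/5625))) = 46656/(1/16875) = 46656*16875 = 787320000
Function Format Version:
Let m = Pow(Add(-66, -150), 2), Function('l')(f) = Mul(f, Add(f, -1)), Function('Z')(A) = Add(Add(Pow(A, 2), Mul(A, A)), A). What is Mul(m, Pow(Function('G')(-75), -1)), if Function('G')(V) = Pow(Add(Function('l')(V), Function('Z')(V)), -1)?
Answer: 787320000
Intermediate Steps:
Function('Z')(A) = Add(A, Mul(2, Pow(A, 2))) (Function('Z')(A) = Add(Add(Pow(A, 2), Pow(A, 2)), A) = Add(Mul(2, Pow(A, 2)), A) = Add(A, Mul(2, Pow(A, 2))))
Function('l')(f) = Mul(f, Add(-1, f))
m = 46656 (m = Pow(-216, 2) = 46656)
Function('G')(V) = Pow(Add(Mul(V, Add(1, Mul(2, V))), Mul(V, Add(-1, V))), -1) (Function('G')(V) = Pow(Add(Mul(V, Add(-1, V)), Mul(V, Add(1, Mul(2, V)))), -1) = Pow(Add(Mul(V, Add(1, Mul(2, V))), Mul(V, Add(-1, V))), -1))
Mul(m, Pow(Function('G')(-75), -1)) = Mul(46656, Pow(Mul(Rational(1, 3), Pow(-75, -2)), -1)) = Mul(46656, Pow(Mul(Rational(1, 3), Rational(1, 5625)), -1)) = Mul(46656, Pow(Rational(1, 16875), -1)) = Mul(46656, 16875) = 787320000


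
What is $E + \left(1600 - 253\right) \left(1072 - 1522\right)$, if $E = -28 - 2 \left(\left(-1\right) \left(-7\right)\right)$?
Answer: $-606192$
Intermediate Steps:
$E = -42$ ($E = -28 - 14 = -42$)
$E + \left(1600 - 253\right) \left(1072 - 1522\right) = -42 + \left(1600 - 253\right) \left(1072 - 1522\right) = -42 + 1347 \left(-450\right) = -42 - 606150 = -606192$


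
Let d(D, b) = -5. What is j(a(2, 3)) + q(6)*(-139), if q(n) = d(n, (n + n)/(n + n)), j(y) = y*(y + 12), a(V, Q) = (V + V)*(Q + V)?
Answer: 1335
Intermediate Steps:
a(V, Q) = 2*V*(Q + V) (a(V, Q) = (2*V)*(Q + V) = 2*V*(Q + V))
j(y) = y*(12 + y)
q(n) = -5
j(a(2, 3)) + q(6)*(-139) = (2*2*(3 + 2))*(12 + 2*2*(3 + 2)) - 5*(-139) = (2*2*5)*(12 + 2*2*5) + 695 = 20*(12 + 20) + 695 = 20*32 + 695 = 640 + 695 = 1335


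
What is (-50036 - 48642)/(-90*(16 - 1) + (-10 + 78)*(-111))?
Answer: 49339/4449 ≈ 11.090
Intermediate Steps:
(-50036 - 48642)/(-90*(16 - 1) + (-10 + 78)*(-111)) = -98678/(-90*15 + 68*(-111)) = -98678/(-1350 - 7548) = -98678/(-8898) = -98678*(-1/8898) = 49339/4449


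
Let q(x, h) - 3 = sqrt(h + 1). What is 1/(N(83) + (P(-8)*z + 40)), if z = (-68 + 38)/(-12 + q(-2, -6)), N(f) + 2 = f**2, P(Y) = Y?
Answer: 98927/682783209 + 40*I*sqrt(5)/682783209 ≈ 0.00014489 + 1.31e-7*I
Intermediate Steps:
N(f) = -2 + f**2
q(x, h) = 3 + sqrt(1 + h) (q(x, h) = 3 + sqrt(h + 1) = 3 + sqrt(1 + h))
z = -30/(-9 + I*sqrt(5)) (z = (-68 + 38)/(-12 + (3 + sqrt(1 - 6))) = -30/(-12 + (3 + sqrt(-5))) = -30/(-12 + (3 + I*sqrt(5))) = -30/(-9 + I*sqrt(5)) ≈ 3.1395 + 0.78002*I)
1/(N(83) + (P(-8)*z + 40)) = 1/((-2 + 83**2) + (-8*(135/43 + 15*I*sqrt(5)/43) + 40)) = 1/((-2 + 6889) + ((-1080/43 - 120*I*sqrt(5)/43) + 40)) = 1/(6887 + (640/43 - 120*I*sqrt(5)/43)) = 1/(296781/43 - 120*I*sqrt(5)/43)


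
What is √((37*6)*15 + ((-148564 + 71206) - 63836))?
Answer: 2*I*√34466 ≈ 371.3*I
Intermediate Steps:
√((37*6)*15 + ((-148564 + 71206) - 63836)) = √(222*15 + (-77358 - 63836)) = √(3330 - 141194) = √(-137864) = 2*I*√34466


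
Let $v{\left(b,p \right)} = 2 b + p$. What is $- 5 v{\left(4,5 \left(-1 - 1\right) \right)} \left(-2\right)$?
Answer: $-20$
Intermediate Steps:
$v{\left(b,p \right)} = p + 2 b$
$- 5 v{\left(4,5 \left(-1 - 1\right) \right)} \left(-2\right) = - 5 \left(5 \left(-1 - 1\right) + 2 \cdot 4\right) \left(-2\right) = - 5 \left(5 \left(-2\right) + 8\right) \left(-2\right) = - 5 \left(-10 + 8\right) \left(-2\right) = \left(-5\right) \left(-2\right) \left(-2\right) = 10 \left(-2\right) = -20$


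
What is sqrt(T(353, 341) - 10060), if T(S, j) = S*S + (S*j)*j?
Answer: sqrt(41161742) ≈ 6415.7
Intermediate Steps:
T(S, j) = S**2 + S*j**2
sqrt(T(353, 341) - 10060) = sqrt(353*(353 + 341**2) - 10060) = sqrt(353*(353 + 116281) - 10060) = sqrt(353*116634 - 10060) = sqrt(41171802 - 10060) = sqrt(41161742)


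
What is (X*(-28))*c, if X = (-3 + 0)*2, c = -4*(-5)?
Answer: 3360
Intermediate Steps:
c = 20
X = -6 (X = -3*2 = -6)
(X*(-28))*c = -6*(-28)*20 = 168*20 = 3360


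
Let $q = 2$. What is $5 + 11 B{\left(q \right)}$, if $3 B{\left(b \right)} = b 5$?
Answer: $\frac{125}{3} \approx 41.667$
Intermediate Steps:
$B{\left(b \right)} = \frac{5 b}{3}$ ($B{\left(b \right)} = \frac{b 5}{3} = \frac{5 b}{3}$)
$5 + 11 B{\left(q \right)} = 5 + 11 \cdot \frac{5}{3} \cdot 2 = 5 + 11 \cdot \frac{10}{3} = 5 + \frac{110}{3} = \frac{125}{3}$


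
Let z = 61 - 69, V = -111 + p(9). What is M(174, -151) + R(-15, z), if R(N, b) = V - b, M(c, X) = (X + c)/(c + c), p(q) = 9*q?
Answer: -7633/348 ≈ -21.934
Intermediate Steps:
M(c, X) = (X + c)/(2*c) (M(c, X) = (X + c)/((2*c)) = (X + c)*(1/(2*c)) = (X + c)/(2*c))
V = -30 (V = -111 + 9*9 = -111 + 81 = -30)
z = -8
R(N, b) = -30 - b
M(174, -151) + R(-15, z) = (½)*(-151 + 174)/174 + (-30 - 1*(-8)) = (½)*(1/174)*23 + (-30 + 8) = 23/348 - 22 = -7633/348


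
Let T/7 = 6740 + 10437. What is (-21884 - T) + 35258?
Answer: -106865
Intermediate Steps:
T = 120239 (T = 7*(6740 + 10437) = 7*17177 = 120239)
(-21884 - T) + 35258 = (-21884 - 1*120239) + 35258 = (-21884 - 120239) + 35258 = -142123 + 35258 = -106865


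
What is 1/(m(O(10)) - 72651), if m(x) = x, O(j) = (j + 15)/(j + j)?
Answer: -4/290599 ≈ -1.3765e-5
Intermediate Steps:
O(j) = (15 + j)/(2*j) (O(j) = (15 + j)/((2*j)) = (15 + j)*(1/(2*j)) = (15 + j)/(2*j))
1/(m(O(10)) - 72651) = 1/((½)*(15 + 10)/10 - 72651) = 1/((½)*(⅒)*25 - 72651) = 1/(5/4 - 72651) = 1/(-290599/4) = -4/290599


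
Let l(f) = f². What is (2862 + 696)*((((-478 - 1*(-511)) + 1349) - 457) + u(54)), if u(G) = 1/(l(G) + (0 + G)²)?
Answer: 3198998393/972 ≈ 3.2912e+6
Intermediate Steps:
u(G) = 1/(2*G²) (u(G) = 1/(G² + (0 + G)²) = 1/(G² + G²) = 1/(2*G²))
(2862 + 696)*((((-478 - 1*(-511)) + 1349) - 457) + u(54)) = (2862 + 696)*((((-478 - 1*(-511)) + 1349) - 457) + (½)/54²) = 3558*((((-478 + 511) + 1349) - 457) + (½)*(1/2916)) = 3558*(((33 + 1349) - 457) + 1/5832) = 3558*((1382 - 457) + 1/5832) = 3558*(925 + 1/5832) = 3558*(5394601/5832) = 3198998393/972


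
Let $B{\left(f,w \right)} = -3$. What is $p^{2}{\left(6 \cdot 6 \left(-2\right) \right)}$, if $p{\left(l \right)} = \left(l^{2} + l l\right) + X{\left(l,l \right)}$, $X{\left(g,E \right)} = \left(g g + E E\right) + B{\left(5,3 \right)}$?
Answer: $429857289$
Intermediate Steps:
$X{\left(g,E \right)} = -3 + E^{2} + g^{2}$ ($X{\left(g,E \right)} = \left(g g + E E\right) - 3 = \left(g^{2} + E^{2}\right) - 3 = \left(E^{2} + g^{2}\right) - 3 = -3 + E^{2} + g^{2}$)
$p{\left(l \right)} = -3 + 4 l^{2}$ ($p{\left(l \right)} = \left(l^{2} + l l\right) + \left(-3 + l^{2} + l^{2}\right) = \left(l^{2} + l^{2}\right) + \left(-3 + 2 l^{2}\right) = 2 l^{2} + \left(-3 + 2 l^{2}\right) = -3 + 4 l^{2}$)
$p^{2}{\left(6 \cdot 6 \left(-2\right) \right)} = \left(-3 + 4 \left(6 \cdot 6 \left(-2\right)\right)^{2}\right)^{2} = \left(-3 + 4 \left(36 \left(-2\right)\right)^{2}\right)^{2} = \left(-3 + 4 \left(-72\right)^{2}\right)^{2} = \left(-3 + 4 \cdot 5184\right)^{2} = \left(-3 + 20736\right)^{2} = 20733^{2} = 429857289$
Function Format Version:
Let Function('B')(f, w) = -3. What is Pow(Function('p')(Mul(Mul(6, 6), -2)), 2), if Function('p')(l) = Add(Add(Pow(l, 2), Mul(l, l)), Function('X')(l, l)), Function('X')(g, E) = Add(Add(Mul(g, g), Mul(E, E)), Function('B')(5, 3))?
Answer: 429857289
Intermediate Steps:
Function('X')(g, E) = Add(-3, Pow(E, 2), Pow(g, 2)) (Function('X')(g, E) = Add(Add(Mul(g, g), Mul(E, E)), -3) = Add(Add(Pow(g, 2), Pow(E, 2)), -3) = Add(Add(Pow(E, 2), Pow(g, 2)), -3) = Add(-3, Pow(E, 2), Pow(g, 2)))
Function('p')(l) = Add(-3, Mul(4, Pow(l, 2))) (Function('p')(l) = Add(Add(Pow(l, 2), Mul(l, l)), Add(-3, Pow(l, 2), Pow(l, 2))) = Add(Add(Pow(l, 2), Pow(l, 2)), Add(-3, Mul(2, Pow(l, 2)))) = Add(Mul(2, Pow(l, 2)), Add(-3, Mul(2, Pow(l, 2)))) = Add(-3, Mul(4, Pow(l, 2))))
Pow(Function('p')(Mul(Mul(6, 6), -2)), 2) = Pow(Add(-3, Mul(4, Pow(Mul(Mul(6, 6), -2), 2))), 2) = Pow(Add(-3, Mul(4, Pow(Mul(36, -2), 2))), 2) = Pow(Add(-3, Mul(4, Pow(-72, 2))), 2) = Pow(Add(-3, Mul(4, 5184)), 2) = Pow(Add(-3, 20736), 2) = Pow(20733, 2) = 429857289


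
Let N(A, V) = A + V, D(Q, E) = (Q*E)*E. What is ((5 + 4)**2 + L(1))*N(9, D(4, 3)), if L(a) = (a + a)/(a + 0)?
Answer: 3735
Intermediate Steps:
L(a) = 2 (L(a) = (2*a)/a = 2)
D(Q, E) = Q*E**2 (D(Q, E) = (E*Q)*E = Q*E**2)
((5 + 4)**2 + L(1))*N(9, D(4, 3)) = ((5 + 4)**2 + 2)*(9 + 4*3**2) = (9**2 + 2)*(9 + 4*9) = (81 + 2)*(9 + 36) = 83*45 = 3735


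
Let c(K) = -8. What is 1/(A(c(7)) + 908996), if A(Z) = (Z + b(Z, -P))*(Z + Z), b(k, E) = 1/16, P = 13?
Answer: 1/909123 ≈ 1.1000e-6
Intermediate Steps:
b(k, E) = 1/16
A(Z) = 2*Z*(1/16 + Z) (A(Z) = (Z + 1/16)*(Z + Z) = (1/16 + Z)*(2*Z) = 2*Z*(1/16 + Z))
1/(A(c(7)) + 908996) = 1/((⅛)*(-8)*(1 + 16*(-8)) + 908996) = 1/((⅛)*(-8)*(1 - 128) + 908996) = 1/((⅛)*(-8)*(-127) + 908996) = 1/(127 + 908996) = 1/909123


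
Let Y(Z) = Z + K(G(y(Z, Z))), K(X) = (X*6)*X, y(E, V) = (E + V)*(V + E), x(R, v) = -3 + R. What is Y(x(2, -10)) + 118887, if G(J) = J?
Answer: 118982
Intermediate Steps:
y(E, V) = (E + V)**2 (y(E, V) = (E + V)*(E + V) = (E + V)**2)
K(X) = 6*X**2 (K(X) = (6*X)*X = 6*X**2)
Y(Z) = Z + 96*Z**4 (Y(Z) = Z + 6*((Z + Z)**2)**2 = Z + 6*((2*Z)**2)**2 = Z + 6*(4*Z**2)**2 = Z + 6*(16*Z**4) = Z + 96*Z**4)
Y(x(2, -10)) + 118887 = ((-3 + 2) + 96*(-3 + 2)**4) + 118887 = (-1 + 96*(-1)**4) + 118887 = (-1 + 96*1) + 118887 = (-1 + 96) + 118887 = 95 + 118887 = 118982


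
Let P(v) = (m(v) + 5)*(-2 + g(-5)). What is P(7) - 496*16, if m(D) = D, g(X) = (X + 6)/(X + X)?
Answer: -39806/5 ≈ -7961.2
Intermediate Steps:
g(X) = (6 + X)/(2*X) (g(X) = (6 + X)/((2*X)) = (6 + X)*(1/(2*X)) = (6 + X)/(2*X))
P(v) = -21/2 - 21*v/10 (P(v) = (v + 5)*(-2 + (½)*(6 - 5)/(-5)) = (5 + v)*(-2 + (½)*(-⅕)*1) = (5 + v)*(-2 - ⅒) = (5 + v)*(-21/10) = -21/2 - 21*v/10)
P(7) - 496*16 = (-21/2 - 21/10*7) - 496*16 = (-21/2 - 147/10) - 124*64 = -126/5 - 7936 = -39806/5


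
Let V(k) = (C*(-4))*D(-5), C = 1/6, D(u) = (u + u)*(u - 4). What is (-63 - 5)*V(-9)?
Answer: 4080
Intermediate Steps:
D(u) = 2*u*(-4 + u) (D(u) = (2*u)*(-4 + u) = 2*u*(-4 + u))
C = ⅙ (C = 1*(⅙) = ⅙ ≈ 0.16667)
V(k) = -60 (V(k) = ((⅙)*(-4))*(2*(-5)*(-4 - 5)) = -4*(-5)*(-9)/3 = -⅔*90 = -60)
(-63 - 5)*V(-9) = (-63 - 5)*(-60) = -68*(-60) = 4080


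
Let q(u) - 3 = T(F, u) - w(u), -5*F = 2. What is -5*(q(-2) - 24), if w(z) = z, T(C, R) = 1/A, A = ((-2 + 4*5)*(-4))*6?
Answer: 41045/432 ≈ 95.012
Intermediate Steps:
F = -2/5 (F = -1/5*2 = -2/5 ≈ -0.40000)
A = -432 (A = ((-2 + 20)*(-4))*6 = (18*(-4))*6 = -72*6 = -432)
T(C, R) = -1/432 (T(C, R) = 1/(-432) = -1/432)
q(u) = 1295/432 - u (q(u) = 3 + (-1/432 - u) = 1295/432 - u)
-5*(q(-2) - 24) = -5*((1295/432 - 1*(-2)) - 24) = -5*((1295/432 + 2) - 24) = -5*(2159/432 - 24) = -5*(-8209/432) = 41045/432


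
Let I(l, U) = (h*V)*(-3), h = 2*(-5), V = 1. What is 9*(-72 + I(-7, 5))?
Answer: -378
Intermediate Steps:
h = -10
I(l, U) = 30 (I(l, U) = -10*1*(-3) = -10*(-3) = 30)
9*(-72 + I(-7, 5)) = 9*(-72 + 30) = 9*(-42) = -378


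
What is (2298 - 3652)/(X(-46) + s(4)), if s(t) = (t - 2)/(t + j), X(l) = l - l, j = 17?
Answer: -14217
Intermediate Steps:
X(l) = 0
s(t) = (-2 + t)/(17 + t) (s(t) = (t - 2)/(t + 17) = (-2 + t)/(17 + t))
(2298 - 3652)/(X(-46) + s(4)) = (2298 - 3652)/(0 + (-2 + 4)/(17 + 4)) = -1354/(0 + 2/21) = -1354/2/21 = -1354*21/2 = -14217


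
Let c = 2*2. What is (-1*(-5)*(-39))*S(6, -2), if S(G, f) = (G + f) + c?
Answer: -1560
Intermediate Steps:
c = 4
S(G, f) = 4 + G + f (S(G, f) = (G + f) + 4 = 4 + G + f)
(-1*(-5)*(-39))*S(6, -2) = (-1*(-5)*(-39))*(4 + 6 - 2) = (5*(-39))*8 = -195*8 = -1560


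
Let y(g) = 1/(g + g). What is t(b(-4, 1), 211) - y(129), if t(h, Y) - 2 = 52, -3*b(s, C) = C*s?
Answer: 13931/258 ≈ 53.996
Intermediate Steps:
b(s, C) = -C*s/3
t(h, Y) = 54 (t(h, Y) = 2 + 52 = 54)
y(g) = 1/(2*g)
t(b(-4, 1), 211) - y(129) = 54 - 1/(2*129) = 54 - 1*1/258 = 54 - 1/258 = 13931/258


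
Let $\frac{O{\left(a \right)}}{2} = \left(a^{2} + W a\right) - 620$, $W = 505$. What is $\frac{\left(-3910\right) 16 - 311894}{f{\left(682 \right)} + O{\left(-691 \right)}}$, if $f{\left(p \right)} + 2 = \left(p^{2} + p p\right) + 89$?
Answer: $- \frac{374454}{1186147} \approx -0.31569$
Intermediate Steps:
$O{\left(a \right)} = -1240 + 2 a^{2} + 1010 a$ ($O{\left(a \right)} = 2 \left(\left(a^{2} + 505 a\right) - 620\right) = 2 \left(-620 + a^{2} + 505 a\right) = -1240 + 2 a^{2} + 1010 a$)
$f{\left(p \right)} = 87 + 2 p^{2}$ ($f{\left(p \right)} = -2 + \left(\left(p^{2} + p p\right) + 89\right) = -2 + \left(\left(p^{2} + p^{2}\right) + 89\right) = -2 + \left(2 p^{2} + 89\right) = -2 + \left(89 + 2 p^{2}\right) = 87 + 2 p^{2}$)
$\frac{\left(-3910\right) 16 - 311894}{f{\left(682 \right)} + O{\left(-691 \right)}} = \frac{\left(-3910\right) 16 - 311894}{\left(87 + 2 \cdot 682^{2}\right) + \left(-1240 + 2 \left(-691\right)^{2} + 1010 \left(-691\right)\right)} = \frac{-62560 - 311894}{\left(87 + 2 \cdot 465124\right) - -255812} = - \frac{374454}{\left(87 + 930248\right) - -255812} = - \frac{374454}{930335 + 255812} = - \frac{374454}{1186147}$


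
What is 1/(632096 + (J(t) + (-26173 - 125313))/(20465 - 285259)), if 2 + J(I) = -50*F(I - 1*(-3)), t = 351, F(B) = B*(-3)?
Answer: 132397/83687663306 ≈ 1.5820e-6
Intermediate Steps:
F(B) = -3*B
J(I) = 448 + 150*I (J(I) = -2 - (-150)*(I - 1*(-3)) = -2 - (-150)*(I + 3) = -2 - (-150)*(3 + I) = -2 - 50*(-9 - 3*I) = -2 + (450 + 150*I) = 448 + 150*I)
1/(632096 + (J(t) + (-26173 - 125313))/(20465 - 285259)) = 1/(632096 + ((448 + 150*351) + (-26173 - 125313))/(20465 - 285259)) = 1/(632096 + ((448 + 52650) - 151486)/(-264794)) = 1/(632096 + (53098 - 151486)*(-1/264794)) = 1/(632096 - 98388*(-1/264794)) = 1/(632096 + 49194/132397) = 1/(83687663306/132397) = 132397/83687663306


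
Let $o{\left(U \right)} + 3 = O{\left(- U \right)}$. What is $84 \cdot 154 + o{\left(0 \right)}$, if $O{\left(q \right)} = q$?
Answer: $12933$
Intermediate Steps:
$o{\left(U \right)} = -3 - U$
$84 \cdot 154 + o{\left(0 \right)} = 84 \cdot 154 - 3 = 12936 + \left(-3 + 0\right) = 12936 - 3 = 12933$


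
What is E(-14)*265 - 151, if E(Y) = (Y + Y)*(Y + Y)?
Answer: 207609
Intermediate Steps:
E(Y) = 4*Y² (E(Y) = (2*Y)*(2*Y) = 4*Y²)
E(-14)*265 - 151 = (4*(-14)²)*265 - 151 = (4*196)*265 - 151 = 784*265 - 151 = 207760 - 151 = 207609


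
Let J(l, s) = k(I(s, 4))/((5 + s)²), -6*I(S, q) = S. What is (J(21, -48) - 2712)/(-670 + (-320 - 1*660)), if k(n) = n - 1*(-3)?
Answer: 5014477/3050850 ≈ 1.6436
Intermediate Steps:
I(S, q) = -S/6
k(n) = 3 + n (k(n) = n + 3 = 3 + n)
J(l, s) = (3 - s/6)/(5 + s)² (J(l, s) = (3 - s/6)/((5 + s)²) = (3 - s/6)/(5 + s)²)
(J(21, -48) - 2712)/(-670 + (-320 - 1*660)) = ((18 - 1*(-48))/(6*(5 - 48)²) - 2712)/(-670 + (-320 - 1*660)) = ((⅙)*(18 + 48)/(-43)² - 2712)/(-670 + (-320 - 660)) = ((⅙)*(1/1849)*66 - 2712)/(-670 - 980) = (11/1849 - 2712)/(-1650) = -5014477/1849*(-1/1650) = 5014477/3050850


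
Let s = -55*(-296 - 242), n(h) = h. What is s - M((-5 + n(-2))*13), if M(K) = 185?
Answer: 29405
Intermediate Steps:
s = 29590 (s = -55*(-538) = 29590)
s - M((-5 + n(-2))*13) = 29590 - 1*185 = 29590 - 185 = 29405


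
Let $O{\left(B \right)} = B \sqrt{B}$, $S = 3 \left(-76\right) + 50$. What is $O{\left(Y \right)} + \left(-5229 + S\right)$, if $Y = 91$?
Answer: $-5407 + 91 \sqrt{91} \approx -4538.9$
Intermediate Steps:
$S = -178$ ($S = -228 + 50 = -178$)
$O{\left(B \right)} = B^{\frac{3}{2}}$
$O{\left(Y \right)} + \left(-5229 + S\right) = 91^{\frac{3}{2}} - 5407 = 91 \sqrt{91} - 5407 = -5407 + 91 \sqrt{91}$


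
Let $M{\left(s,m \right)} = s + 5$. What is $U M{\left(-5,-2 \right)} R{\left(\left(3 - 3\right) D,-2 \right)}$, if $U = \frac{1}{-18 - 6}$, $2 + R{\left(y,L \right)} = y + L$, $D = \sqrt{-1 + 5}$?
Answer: $0$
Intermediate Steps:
$M{\left(s,m \right)} = 5 + s$
$D = 2$ ($D = \sqrt{4} = 2$)
$R{\left(y,L \right)} = -2 + L + y$ ($R{\left(y,L \right)} = -2 + \left(y + L\right) = -2 + \left(L + y\right) = -2 + L + y$)
$U = - \frac{1}{24}$ ($U = \frac{1}{-24} = - \frac{1}{24} \approx -0.041667$)
$U M{\left(-5,-2 \right)} R{\left(\left(3 - 3\right) D,-2 \right)} = - \frac{5 - 5}{24} \left(-2 - 2 + \left(3 - 3\right) 2\right) = \left(- \frac{1}{24}\right) 0 \left(-2 - 2 + 0 \cdot 2\right) = 0 \left(-2 - 2 + 0\right) = 0 \left(-4\right) = 0$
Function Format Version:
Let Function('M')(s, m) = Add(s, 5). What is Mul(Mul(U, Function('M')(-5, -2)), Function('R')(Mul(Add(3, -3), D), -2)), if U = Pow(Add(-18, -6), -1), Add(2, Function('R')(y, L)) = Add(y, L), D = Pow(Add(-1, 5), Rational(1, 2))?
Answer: 0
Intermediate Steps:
Function('M')(s, m) = Add(5, s)
D = 2 (D = Pow(4, Rational(1, 2)) = 2)
Function('R')(y, L) = Add(-2, L, y) (Function('R')(y, L) = Add(-2, Add(y, L)) = Add(-2, Add(L, y)) = Add(-2, L, y))
U = Rational(-1, 24) (U = Pow(-24, -1) = Rational(-1, 24) ≈ -0.041667)
Mul(Mul(U, Function('M')(-5, -2)), Function('R')(Mul(Add(3, -3), D), -2)) = Mul(Mul(Rational(-1, 24), Add(5, -5)), Add(-2, -2, Mul(Add(3, -3), 2))) = Mul(Mul(Rational(-1, 24), 0), Add(-2, -2, Mul(0, 2))) = Mul(0, Add(-2, -2, 0)) = Mul(0, -4) = 0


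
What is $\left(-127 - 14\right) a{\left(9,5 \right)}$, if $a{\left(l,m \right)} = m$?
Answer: $-705$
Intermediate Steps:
$\left(-127 - 14\right) a{\left(9,5 \right)} = \left(-127 - 14\right) 5 = \left(-141\right) 5 = -705$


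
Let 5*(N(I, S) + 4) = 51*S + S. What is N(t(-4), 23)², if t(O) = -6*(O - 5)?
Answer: 1382976/25 ≈ 55319.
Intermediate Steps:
t(O) = 30 - 6*O (t(O) = -6*(-5 + O) = 30 - 6*O)
N(I, S) = -4 + 52*S/5 (N(I, S) = -4 + (51*S + S)/5 = -4 + (52*S)/5 = -4 + 52*S/5)
N(t(-4), 23)² = (-4 + (52/5)*23)² = (-4 + 1196/5)² = (1176/5)² = 1382976/25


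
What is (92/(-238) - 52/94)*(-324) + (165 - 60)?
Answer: 2290209/5593 ≈ 409.48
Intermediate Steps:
(92/(-238) - 52/94)*(-324) + (165 - 60) = (92*(-1/238) - 52*1/94)*(-324) + 105 = (-46/119 - 26/47)*(-324) + 105 = -5256/5593*(-324) + 105 = 1702944/5593 + 105 = 2290209/5593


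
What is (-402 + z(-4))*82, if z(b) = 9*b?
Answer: -35916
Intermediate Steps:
(-402 + z(-4))*82 = (-402 + 9*(-4))*82 = (-402 - 36)*82 = -438*82 = -35916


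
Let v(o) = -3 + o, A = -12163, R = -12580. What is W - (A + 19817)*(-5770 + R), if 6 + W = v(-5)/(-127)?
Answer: 17837263546/127 ≈ 1.4045e+8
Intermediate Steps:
W = -754/127 (W = -6 + (-3 - 5)/(-127) = -6 - 8*(-1/127) = -6 + 8/127 = -754/127 ≈ -5.9370)
W - (A + 19817)*(-5770 + R) = -754/127 - (-12163 + 19817)*(-5770 - 12580) = -754/127 - 7654*(-18350) = -754/127 - 1*(-140450900) = -754/127 + 140450900 = 17837263546/127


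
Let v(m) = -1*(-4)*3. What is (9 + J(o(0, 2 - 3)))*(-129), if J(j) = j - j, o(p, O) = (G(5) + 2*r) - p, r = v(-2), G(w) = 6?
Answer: -1161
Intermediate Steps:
v(m) = 12 (v(m) = 4*3 = 12)
r = 12
o(p, O) = 30 - p (o(p, O) = (6 + 2*12) - p = (6 + 24) - p = 30 - p)
J(j) = 0
(9 + J(o(0, 2 - 3)))*(-129) = (9 + 0)*(-129) = 9*(-129) = -1161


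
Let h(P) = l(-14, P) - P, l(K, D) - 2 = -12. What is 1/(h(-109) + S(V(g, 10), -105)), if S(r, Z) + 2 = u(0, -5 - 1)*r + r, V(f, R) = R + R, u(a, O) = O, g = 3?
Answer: -⅓ ≈ -0.33333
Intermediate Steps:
l(K, D) = -10 (l(K, D) = 2 - 12 = -10)
V(f, R) = 2*R
h(P) = -10 - P
S(r, Z) = -2 - 5*r (S(r, Z) = -2 + ((-5 - 1)*r + r) = -2 + (-6*r + r) = -2 - 5*r)
1/(h(-109) + S(V(g, 10), -105)) = 1/((-10 - 1*(-109)) + (-2 - 10*10)) = 1/((-10 + 109) + (-2 - 5*20)) = 1/(99 + (-2 - 100)) = 1/(99 - 102) = 1/(-3) = -⅓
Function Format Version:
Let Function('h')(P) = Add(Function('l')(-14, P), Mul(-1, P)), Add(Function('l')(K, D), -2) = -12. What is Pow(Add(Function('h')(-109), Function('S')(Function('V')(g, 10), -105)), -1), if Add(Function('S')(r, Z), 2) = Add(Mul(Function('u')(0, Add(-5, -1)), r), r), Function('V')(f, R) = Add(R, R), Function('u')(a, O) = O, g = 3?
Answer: Rational(-1, 3) ≈ -0.33333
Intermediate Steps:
Function('l')(K, D) = -10 (Function('l')(K, D) = Add(2, -12) = -10)
Function('V')(f, R) = Mul(2, R)
Function('h')(P) = Add(-10, Mul(-1, P))
Function('S')(r, Z) = Add(-2, Mul(-5, r)) (Function('S')(r, Z) = Add(-2, Add(Mul(Add(-5, -1), r), r)) = Add(-2, Add(Mul(-6, r), r)) = Add(-2, Mul(-5, r)))
Pow(Add(Function('h')(-109), Function('S')(Function('V')(g, 10), -105)), -1) = Pow(Add(Add(-10, Mul(-1, -109)), Add(-2, Mul(-5, Mul(2, 10)))), -1) = Pow(Add(Add(-10, 109), Add(-2, Mul(-5, 20))), -1) = Pow(Add(99, Add(-2, -100)), -1) = Pow(Add(99, -102), -1) = Pow(-3, -1) = Rational(-1, 3)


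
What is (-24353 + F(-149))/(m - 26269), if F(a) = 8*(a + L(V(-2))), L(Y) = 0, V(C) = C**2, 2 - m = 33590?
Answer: 25545/59857 ≈ 0.42677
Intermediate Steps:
m = -33588 (m = 2 - 1*33590 = 2 - 33590 = -33588)
F(a) = 8*a (F(a) = 8*(a + 0) = 8*a)
(-24353 + F(-149))/(m - 26269) = (-24353 + 8*(-149))/(-33588 - 26269) = (-24353 - 1192)/(-59857) = -25545*(-1/59857) = 25545/59857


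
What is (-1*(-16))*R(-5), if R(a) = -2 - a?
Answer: 48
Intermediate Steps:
(-1*(-16))*R(-5) = (-1*(-16))*(-2 - 1*(-5)) = 16*(-2 + 5) = 16*3 = 48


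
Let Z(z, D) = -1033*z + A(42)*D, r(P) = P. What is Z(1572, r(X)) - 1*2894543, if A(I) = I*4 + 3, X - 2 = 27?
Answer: -4513460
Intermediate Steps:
X = 29 (X = 2 + 27 = 29)
A(I) = 3 + 4*I (A(I) = 4*I + 3 = 3 + 4*I)
Z(z, D) = -1033*z + 171*D (Z(z, D) = -1033*z + (3 + 4*42)*D = -1033*z + (3 + 168)*D = -1033*z + 171*D)
Z(1572, r(X)) - 1*2894543 = (-1033*1572 + 171*29) - 1*2894543 = (-1623876 + 4959) - 2894543 = -1618917 - 2894543 = -4513460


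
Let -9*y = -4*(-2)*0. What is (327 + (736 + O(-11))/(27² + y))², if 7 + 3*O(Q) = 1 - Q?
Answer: 514608239044/4782969 ≈ 1.0759e+5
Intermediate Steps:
O(Q) = -2 - Q/3 (O(Q) = -7/3 + (1 - Q)/3 = -7/3 + (⅓ - Q/3) = -2 - Q/3)
y = 0 (y = -(-4*(-2))*0/9 = -8*0/9 = -⅑*0 = 0)
(327 + (736 + O(-11))/(27² + y))² = (327 + (736 + (-2 - ⅓*(-11)))/(27² + 0))² = (327 + (736 + (-2 + 11/3))/(729 + 0))² = (327 + (736 + 5/3)/729)² = (327 + (2213/3)*(1/729))² = (327 + 2213/2187)² = (717362/2187)² = 514608239044/4782969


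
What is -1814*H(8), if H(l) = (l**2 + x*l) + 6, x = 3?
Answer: -170516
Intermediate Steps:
H(l) = 6 + l**2 + 3*l (H(l) = (l**2 + 3*l) + 6 = 6 + l**2 + 3*l)
-1814*H(8) = -1814*(6 + 8**2 + 3*8) = -1814*(6 + 64 + 24) = -1814*94 = -170516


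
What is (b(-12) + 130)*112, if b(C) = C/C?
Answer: 14672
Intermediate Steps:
b(C) = 1
(b(-12) + 130)*112 = (1 + 130)*112 = 131*112 = 14672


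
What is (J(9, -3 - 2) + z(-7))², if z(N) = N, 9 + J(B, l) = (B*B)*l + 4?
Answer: 173889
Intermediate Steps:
J(B, l) = -5 + l*B² (J(B, l) = -9 + ((B*B)*l + 4) = -9 + (B²*l + 4) = -9 + (l*B² + 4) = -9 + (4 + l*B²) = -5 + l*B²)
(J(9, -3 - 2) + z(-7))² = ((-5 + (-3 - 2)*9²) - 7)² = ((-5 - 5*81) - 7)² = ((-5 - 405) - 7)² = (-410 - 7)² = (-417)² = 173889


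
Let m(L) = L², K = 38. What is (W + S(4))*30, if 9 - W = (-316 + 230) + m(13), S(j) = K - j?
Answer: -1200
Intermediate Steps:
S(j) = 38 - j
W = -74 (W = 9 - ((-316 + 230) + 13²) = 9 - (-86 + 169) = 9 - 1*83 = 9 - 83 = -74)
(W + S(4))*30 = (-74 + (38 - 1*4))*30 = (-74 + (38 - 4))*30 = (-74 + 34)*30 = -40*30 = -1200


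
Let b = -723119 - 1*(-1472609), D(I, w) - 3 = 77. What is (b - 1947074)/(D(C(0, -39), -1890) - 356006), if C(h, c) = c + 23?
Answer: 598792/177963 ≈ 3.3647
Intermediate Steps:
C(h, c) = 23 + c
D(I, w) = 80 (D(I, w) = 3 + 77 = 80)
b = 749490 (b = -723119 + 1472609 = 749490)
(b - 1947074)/(D(C(0, -39), -1890) - 356006) = (749490 - 1947074)/(80 - 356006) = -1197584/(-355926) = -1197584*(-1/355926) = 598792/177963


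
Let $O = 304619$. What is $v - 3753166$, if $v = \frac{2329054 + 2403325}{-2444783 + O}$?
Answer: $- \frac{8032395491603}{2140164} \approx -3.7532 \cdot 10^{6}$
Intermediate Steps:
$v = - \frac{4732379}{2140164}$ ($v = \frac{2329054 + 2403325}{-2444783 + 304619} = \frac{4732379}{-2140164} = 4732379 \left(- \frac{1}{2140164}\right) = - \frac{4732379}{2140164} \approx -2.2112$)
$v - 3753166 = - \frac{4732379}{2140164} - 3753166 = - \frac{8032395491603}{2140164}$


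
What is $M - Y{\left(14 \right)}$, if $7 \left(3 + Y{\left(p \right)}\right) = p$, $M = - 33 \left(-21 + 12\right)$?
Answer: $298$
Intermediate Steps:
$M = 297$ ($M = \left(-33\right) \left(-9\right) = 297$)
$Y{\left(p \right)} = -3 + \frac{p}{7}$
$M - Y{\left(14 \right)} = 297 - \left(-3 + \frac{1}{7} \cdot 14\right) = 297 - \left(-3 + 2\right) = 297 - -1 = 297 + 1 = 298$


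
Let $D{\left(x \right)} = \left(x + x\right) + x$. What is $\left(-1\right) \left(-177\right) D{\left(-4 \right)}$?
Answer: $-2124$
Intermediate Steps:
$D{\left(x \right)} = 3 x$ ($D{\left(x \right)} = 2 x + x = 3 x$)
$\left(-1\right) \left(-177\right) D{\left(-4 \right)} = \left(-1\right) \left(-177\right) 3 \left(-4\right) = 177 \left(-12\right) = -2124$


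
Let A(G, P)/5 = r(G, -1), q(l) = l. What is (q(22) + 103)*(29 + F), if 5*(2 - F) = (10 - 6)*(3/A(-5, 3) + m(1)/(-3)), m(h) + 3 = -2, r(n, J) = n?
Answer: 11161/3 ≈ 3720.3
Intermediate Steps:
m(h) = -5 (m(h) = -3 - 2 = -5)
A(G, P) = 5*G
F = 286/375 (F = 2 - (10 - 6)*(3/((5*(-5))) - 5/(-3))/5 = 2 - 4*(3/(-25) - 5*(-⅓))/5 = 2 - 4*(3*(-1/25) + 5/3)/5 = 2 - 4*(-3/25 + 5/3)/5 = 2 - 4*116/(5*75) = 2 - ⅕*464/75 = 2 - 464/375 = 286/375 ≈ 0.76267)
(q(22) + 103)*(29 + F) = (22 + 103)*(29 + 286/375) = 125*(11161/375) = 11161/3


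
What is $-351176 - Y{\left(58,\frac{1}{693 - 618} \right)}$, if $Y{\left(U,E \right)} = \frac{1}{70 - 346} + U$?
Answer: $- \frac{96940583}{276} \approx -3.5123 \cdot 10^{5}$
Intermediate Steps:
$Y{\left(U,E \right)} = - \frac{1}{276} + U$ ($Y{\left(U,E \right)} = \frac{1}{-276} + U = - \frac{1}{276} + U$)
$-351176 - Y{\left(58,\frac{1}{693 - 618} \right)} = -351176 - \left(- \frac{1}{276} + 58\right) = -351176 - \frac{16007}{276} = - \frac{96940583}{276}$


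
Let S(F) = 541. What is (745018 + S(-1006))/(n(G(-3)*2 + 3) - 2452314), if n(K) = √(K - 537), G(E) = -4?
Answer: -914172386763/3006921977569 - 745559*I*√542/6013843955138 ≈ -0.30402 - 2.8862e-6*I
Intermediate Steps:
n(K) = √(-537 + K)
(745018 + S(-1006))/(n(G(-3)*2 + 3) - 2452314) = (745018 + 541)/(√(-537 + (-4*2 + 3)) - 2452314) = 745559/(√(-537 + (-8 + 3)) - 2452314) = 745559/(√(-537 - 5) - 2452314) = 745559/(√(-542) - 2452314) = 745559/(I*√542 - 2452314) = 745559/(-2452314 + I*√542)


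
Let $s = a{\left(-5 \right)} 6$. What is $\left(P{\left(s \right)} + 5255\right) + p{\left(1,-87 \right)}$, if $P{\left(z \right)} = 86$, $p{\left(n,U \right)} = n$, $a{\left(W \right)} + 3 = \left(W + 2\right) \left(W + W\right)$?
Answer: $5342$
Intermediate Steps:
$a{\left(W \right)} = -3 + 2 W \left(2 + W\right)$ ($a{\left(W \right)} = -3 + \left(W + 2\right) \left(W + W\right) = -3 + \left(2 + W\right) 2 W = -3 + 2 W \left(2 + W\right)$)
$s = 162$ ($s = \left(-3 + 2 \left(-5\right)^{2} + 4 \left(-5\right)\right) 6 = \left(-3 + 2 \cdot 25 - 20\right) 6 = \left(-3 + 50 - 20\right) 6 = 27 \cdot 6 = 162$)
$\left(P{\left(s \right)} + 5255\right) + p{\left(1,-87 \right)} = \left(86 + 5255\right) + 1 = 5341 + 1 = 5342$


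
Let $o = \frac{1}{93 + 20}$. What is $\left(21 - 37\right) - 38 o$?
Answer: $- \frac{1846}{113} \approx -16.336$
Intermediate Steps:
$o = \frac{1}{113} \approx 0.0088496$
$\left(21 - 37\right) - 38 o = \left(21 - 37\right) - \frac{38}{113} = -16 - \frac{38}{113} = - \frac{1846}{113}$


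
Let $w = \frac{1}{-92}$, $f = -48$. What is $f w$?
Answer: $\frac{12}{23} \approx 0.52174$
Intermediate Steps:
$w = - \frac{1}{92} \approx -0.01087$
$f w = \left(-48\right) \left(- \frac{1}{92}\right) = \frac{12}{23}$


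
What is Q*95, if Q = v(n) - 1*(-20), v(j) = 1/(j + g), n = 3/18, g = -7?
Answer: 77330/41 ≈ 1886.1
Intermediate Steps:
n = 1/6 (n = 3*(1/18) = 1/6 ≈ 0.16667)
v(j) = 1/(-7 + j) (v(j) = 1/(j - 7) = 1/(-7 + j))
Q = 814/41 (Q = 1/(-7 + 1/6) - 1*(-20) = 1/(-41/6) + 20 = -6/41 + 20 = 814/41 ≈ 19.854)
Q*95 = (814/41)*95 = 77330/41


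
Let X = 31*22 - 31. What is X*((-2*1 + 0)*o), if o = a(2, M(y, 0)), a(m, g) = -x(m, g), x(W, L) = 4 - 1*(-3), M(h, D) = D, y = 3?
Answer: 9114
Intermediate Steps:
x(W, L) = 7 (x(W, L) = 4 + 3 = 7)
X = 651 (X = 682 - 31 = 651)
a(m, g) = -7 (a(m, g) = -1*7 = -7)
o = -7
X*((-2*1 + 0)*o) = 651*((-2*1 + 0)*(-7)) = 651*((-2 + 0)*(-7)) = 651*(-2*(-7)) = 651*14 = 9114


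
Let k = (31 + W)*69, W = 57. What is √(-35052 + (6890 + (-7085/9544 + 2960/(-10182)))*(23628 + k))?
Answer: √3353827369022445446022/4049042 ≈ 14303.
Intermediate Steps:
k = 6072 (k = (31 + 57)*69 = 88*69 = 6072)
√(-35052 + (6890 + (-7085/9544 + 2960/(-10182)))*(23628 + k)) = √(-35052 + (6890 + (-7085/9544 + 2960/(-10182)))*(23628 + 6072)) = √(-35052 + (6890 + (-7085*1/9544 + 2960*(-1/10182)))*29700) = √(-35052 + (6890 + (-7085/9544 - 1480/5091))*29700) = √(-35052 + (6890 - 50194855/48588504)*29700) = √(-35052 + (334724597705/48588504)*29700) = √(-35052 + 828443379319875/4049042) = √(828301452299691/4049042) = √3353827369022445446022/4049042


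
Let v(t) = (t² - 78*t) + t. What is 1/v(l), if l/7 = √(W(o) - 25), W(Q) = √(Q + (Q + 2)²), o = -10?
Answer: I/(49*(-25*I + 11*√(25 - 3*√6) + 3*I*√6)) ≈ -0.00014719 + 0.00038537*I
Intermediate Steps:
W(Q) = √(Q + (2 + Q)²)
l = 7*√(-25 + 3*√6) (l = 7*√(√(-10 + (2 - 10)²) - 25) = 7*√(√(-10 + (-8)²) - 25) = 7*√(√(-10 + 64) - 25) = 7*√(√54 - 25) = 7*√(3*√6 - 25) = 7*√(-25 + 3*√6) ≈ 29.41*I)
v(t) = t² - 77*t
1/v(l) = 1/((7*√(-25 + 3*√6))*(-77 + 7*√(-25 + 3*√6))) = 1/(7*√(-25 + 3*√6)*(-77 + 7*√(-25 + 3*√6))) = 1/(7*(-77 + 7*√(-25 + 3*√6))*√(-25 + 3*√6))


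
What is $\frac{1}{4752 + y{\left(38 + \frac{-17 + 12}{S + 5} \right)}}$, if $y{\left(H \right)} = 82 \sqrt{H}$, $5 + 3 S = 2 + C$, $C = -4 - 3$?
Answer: $\frac{1188}{5586541} - \frac{41 \sqrt{35}}{11173082} \approx 0.00019094$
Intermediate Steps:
$C = -7$ ($C = -4 - 3 = -7$)
$S = - \frac{10}{3}$ ($S = - \frac{5}{3} + \frac{2 - 7}{3} = - \frac{5}{3} + \frac{1}{3} \left(-5\right) = - \frac{5}{3} - \frac{5}{3} = - \frac{10}{3} \approx -3.3333$)
$\frac{1}{4752 + y{\left(38 + \frac{-17 + 12}{S + 5} \right)}} = \frac{1}{4752 + 82 \sqrt{38 + \frac{-17 + 12}{- \frac{10}{3} + 5}}} = \frac{1}{4752 + 82 \sqrt{38 - \frac{5}{\frac{5}{3}}}} = \frac{1}{4752 + 82 \sqrt{38 - 3}} = \frac{1}{4752 + 82 \sqrt{35}}$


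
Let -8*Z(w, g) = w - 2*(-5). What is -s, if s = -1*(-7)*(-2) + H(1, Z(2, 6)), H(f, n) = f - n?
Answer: 23/2 ≈ 11.500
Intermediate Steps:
Z(w, g) = -5/4 - w/8 (Z(w, g) = -(w - 2*(-5))/8 = -(w + 10)/8 = -(10 + w)/8 = -5/4 - w/8)
s = -23/2 (s = -1*(-7)*(-2) + (1 - (-5/4 - 1/8*2)) = 7*(-2) + (1 - (-5/4 - 1/4)) = -14 + (1 - 1*(-3/2)) = -14 + (1 + 3/2) = -14 + 5/2 = -23/2 ≈ -11.500)
-s = -1*(-23/2) = 23/2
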